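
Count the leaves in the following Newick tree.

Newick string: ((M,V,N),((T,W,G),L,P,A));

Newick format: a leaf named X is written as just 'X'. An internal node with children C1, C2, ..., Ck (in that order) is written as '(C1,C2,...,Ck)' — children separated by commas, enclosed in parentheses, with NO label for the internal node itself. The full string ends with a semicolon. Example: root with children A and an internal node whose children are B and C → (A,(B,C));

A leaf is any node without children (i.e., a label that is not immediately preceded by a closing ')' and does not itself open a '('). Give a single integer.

Newick: ((M,V,N),((T,W,G),L,P,A));
Scan left-to-right; a leaf is any maximal label run not followed by '(':
  pos 2: leaf 'M' → count = 1
  pos 4: leaf 'V' → count = 2
  pos 6: leaf 'N' → count = 3
  pos 11: leaf 'T' → count = 4
  pos 13: leaf 'W' → count = 5
  pos 15: leaf 'G' → count = 6
  pos 18: leaf 'L' → count = 7
  pos 20: leaf 'P' → count = 8
  pos 22: leaf 'A' → count = 9
Total leaves: 9

Answer: 9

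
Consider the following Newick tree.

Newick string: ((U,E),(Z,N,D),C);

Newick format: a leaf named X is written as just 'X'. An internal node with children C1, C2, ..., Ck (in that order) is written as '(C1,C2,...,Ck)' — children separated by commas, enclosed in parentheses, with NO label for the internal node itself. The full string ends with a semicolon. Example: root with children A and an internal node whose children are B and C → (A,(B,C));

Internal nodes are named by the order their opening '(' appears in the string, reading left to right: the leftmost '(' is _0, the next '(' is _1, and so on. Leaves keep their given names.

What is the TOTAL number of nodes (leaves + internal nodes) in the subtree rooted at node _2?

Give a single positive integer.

Newick: ((U,E),(Z,N,D),C);
Locate _2: it is the '(' at position 7 (the 3rd '(' reading left to right).
Query: subtree rooted at _2
_2: subtree_size = 1 + 3
  Z: subtree_size = 1 + 0
  N: subtree_size = 1 + 0
  D: subtree_size = 1 + 0
Total subtree size of _2: 4

Answer: 4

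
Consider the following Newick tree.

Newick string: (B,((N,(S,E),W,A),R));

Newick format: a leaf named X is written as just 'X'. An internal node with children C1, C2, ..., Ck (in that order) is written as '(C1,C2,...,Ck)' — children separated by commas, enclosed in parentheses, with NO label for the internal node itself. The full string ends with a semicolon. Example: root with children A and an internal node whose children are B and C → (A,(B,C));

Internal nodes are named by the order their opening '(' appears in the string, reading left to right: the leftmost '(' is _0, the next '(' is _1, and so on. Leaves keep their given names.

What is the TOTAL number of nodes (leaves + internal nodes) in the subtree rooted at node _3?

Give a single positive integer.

Answer: 3

Derivation:
Newick: (B,((N,(S,E),W,A),R));
Locate _3: it is the '(' at position 7 (the 4th '(' reading left to right).
Query: subtree rooted at _3
_3: subtree_size = 1 + 2
  S: subtree_size = 1 + 0
  E: subtree_size = 1 + 0
Total subtree size of _3: 3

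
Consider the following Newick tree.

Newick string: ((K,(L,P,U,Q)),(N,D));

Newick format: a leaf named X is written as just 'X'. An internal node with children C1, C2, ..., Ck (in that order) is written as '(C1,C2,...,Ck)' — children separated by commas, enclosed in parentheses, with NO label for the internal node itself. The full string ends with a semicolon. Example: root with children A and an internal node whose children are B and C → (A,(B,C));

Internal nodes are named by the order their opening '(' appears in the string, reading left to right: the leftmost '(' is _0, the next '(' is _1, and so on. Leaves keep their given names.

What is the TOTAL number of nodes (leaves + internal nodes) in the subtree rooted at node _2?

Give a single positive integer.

Newick: ((K,(L,P,U,Q)),(N,D));
Locate _2: it is the '(' at position 4 (the 3rd '(' reading left to right).
Query: subtree rooted at _2
_2: subtree_size = 1 + 4
  L: subtree_size = 1 + 0
  P: subtree_size = 1 + 0
  U: subtree_size = 1 + 0
  Q: subtree_size = 1 + 0
Total subtree size of _2: 5

Answer: 5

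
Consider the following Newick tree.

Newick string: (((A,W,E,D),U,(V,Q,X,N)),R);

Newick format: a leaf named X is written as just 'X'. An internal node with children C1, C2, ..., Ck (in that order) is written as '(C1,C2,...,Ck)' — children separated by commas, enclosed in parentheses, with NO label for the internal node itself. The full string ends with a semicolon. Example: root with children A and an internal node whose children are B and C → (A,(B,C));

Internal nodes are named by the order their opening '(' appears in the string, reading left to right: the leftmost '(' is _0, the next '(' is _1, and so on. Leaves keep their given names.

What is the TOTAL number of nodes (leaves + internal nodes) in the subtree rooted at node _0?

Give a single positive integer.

Answer: 14

Derivation:
Newick: (((A,W,E,D),U,(V,Q,X,N)),R);
Locate _0: it is the '(' at position 0 (the 1st '(' reading left to right).
Query: subtree rooted at _0
_0: subtree_size = 1 + 13
  _1: subtree_size = 1 + 11
    _2: subtree_size = 1 + 4
      A: subtree_size = 1 + 0
      W: subtree_size = 1 + 0
      E: subtree_size = 1 + 0
      D: subtree_size = 1 + 0
    U: subtree_size = 1 + 0
    _3: subtree_size = 1 + 4
      V: subtree_size = 1 + 0
      Q: subtree_size = 1 + 0
      X: subtree_size = 1 + 0
      N: subtree_size = 1 + 0
  R: subtree_size = 1 + 0
Total subtree size of _0: 14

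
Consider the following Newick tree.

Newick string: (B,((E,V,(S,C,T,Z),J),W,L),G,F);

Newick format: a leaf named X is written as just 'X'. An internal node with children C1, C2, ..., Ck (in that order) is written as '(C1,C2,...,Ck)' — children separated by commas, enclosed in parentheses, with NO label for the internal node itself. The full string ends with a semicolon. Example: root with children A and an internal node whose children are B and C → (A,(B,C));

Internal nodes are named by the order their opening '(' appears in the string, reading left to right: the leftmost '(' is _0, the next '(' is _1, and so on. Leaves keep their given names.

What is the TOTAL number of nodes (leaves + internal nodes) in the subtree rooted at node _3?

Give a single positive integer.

Answer: 5

Derivation:
Newick: (B,((E,V,(S,C,T,Z),J),W,L),G,F);
Locate _3: it is the '(' at position 9 (the 4th '(' reading left to right).
Query: subtree rooted at _3
_3: subtree_size = 1 + 4
  S: subtree_size = 1 + 0
  C: subtree_size = 1 + 0
  T: subtree_size = 1 + 0
  Z: subtree_size = 1 + 0
Total subtree size of _3: 5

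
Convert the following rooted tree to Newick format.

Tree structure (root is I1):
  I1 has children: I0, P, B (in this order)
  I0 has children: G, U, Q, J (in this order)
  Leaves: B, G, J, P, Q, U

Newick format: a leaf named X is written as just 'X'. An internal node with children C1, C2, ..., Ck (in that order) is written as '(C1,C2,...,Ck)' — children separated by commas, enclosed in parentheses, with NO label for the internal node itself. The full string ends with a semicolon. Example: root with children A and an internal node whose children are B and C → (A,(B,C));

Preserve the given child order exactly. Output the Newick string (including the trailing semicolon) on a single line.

Answer: ((G,U,Q,J),P,B);

Derivation:
internal I1 with children ['I0', 'P', 'B']
  internal I0 with children ['G', 'U', 'Q', 'J']
    leaf 'G' → 'G'
    leaf 'U' → 'U'
    leaf 'Q' → 'Q'
    leaf 'J' → 'J'
  → '(G,U,Q,J)'
  leaf 'P' → 'P'
  leaf 'B' → 'B'
→ '((G,U,Q,J),P,B)'
Final: ((G,U,Q,J),P,B);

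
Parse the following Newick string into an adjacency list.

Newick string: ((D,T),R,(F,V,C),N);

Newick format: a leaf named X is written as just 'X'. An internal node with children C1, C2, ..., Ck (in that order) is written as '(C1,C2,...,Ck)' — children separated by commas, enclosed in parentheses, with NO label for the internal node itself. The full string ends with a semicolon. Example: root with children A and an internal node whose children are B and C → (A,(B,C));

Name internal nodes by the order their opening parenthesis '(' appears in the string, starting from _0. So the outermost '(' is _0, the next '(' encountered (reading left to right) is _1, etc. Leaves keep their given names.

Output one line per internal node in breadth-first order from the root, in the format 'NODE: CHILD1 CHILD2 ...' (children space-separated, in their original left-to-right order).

Input: ((D,T),R,(F,V,C),N);
Scanning left-to-right, naming '(' by encounter order:
  pos 0: '(' -> open internal node _0 (depth 1)
  pos 1: '(' -> open internal node _1 (depth 2)
  pos 5: ')' -> close internal node _1 (now at depth 1)
  pos 9: '(' -> open internal node _2 (depth 2)
  pos 15: ')' -> close internal node _2 (now at depth 1)
  pos 18: ')' -> close internal node _0 (now at depth 0)
Total internal nodes: 3
BFS adjacency from root:
  _0: _1 R _2 N
  _1: D T
  _2: F V C

Answer: _0: _1 R _2 N
_1: D T
_2: F V C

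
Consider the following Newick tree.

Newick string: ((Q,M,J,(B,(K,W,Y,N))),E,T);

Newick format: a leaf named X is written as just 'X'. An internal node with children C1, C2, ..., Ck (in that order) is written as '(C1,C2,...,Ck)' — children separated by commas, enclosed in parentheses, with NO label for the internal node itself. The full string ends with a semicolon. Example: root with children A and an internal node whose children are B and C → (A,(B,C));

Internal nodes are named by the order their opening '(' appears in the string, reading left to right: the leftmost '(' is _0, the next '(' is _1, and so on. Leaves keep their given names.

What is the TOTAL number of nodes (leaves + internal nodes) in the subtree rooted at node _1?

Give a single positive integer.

Answer: 11

Derivation:
Newick: ((Q,M,J,(B,(K,W,Y,N))),E,T);
Locate _1: it is the '(' at position 1 (the 2nd '(' reading left to right).
Query: subtree rooted at _1
_1: subtree_size = 1 + 10
  Q: subtree_size = 1 + 0
  M: subtree_size = 1 + 0
  J: subtree_size = 1 + 0
  _2: subtree_size = 1 + 6
    B: subtree_size = 1 + 0
    _3: subtree_size = 1 + 4
      K: subtree_size = 1 + 0
      W: subtree_size = 1 + 0
      Y: subtree_size = 1 + 0
      N: subtree_size = 1 + 0
Total subtree size of _1: 11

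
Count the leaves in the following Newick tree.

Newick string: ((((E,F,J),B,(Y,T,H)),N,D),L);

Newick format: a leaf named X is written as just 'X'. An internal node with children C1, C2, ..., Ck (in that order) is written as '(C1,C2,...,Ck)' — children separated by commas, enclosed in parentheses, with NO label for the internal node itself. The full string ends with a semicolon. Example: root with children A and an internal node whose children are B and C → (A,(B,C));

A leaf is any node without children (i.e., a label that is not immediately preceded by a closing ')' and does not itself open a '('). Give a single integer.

Answer: 10

Derivation:
Newick: ((((E,F,J),B,(Y,T,H)),N,D),L);
Scan left-to-right; a leaf is any maximal label run not followed by '(':
  pos 4: leaf 'E' → count = 1
  pos 6: leaf 'F' → count = 2
  pos 8: leaf 'J' → count = 3
  pos 11: leaf 'B' → count = 4
  pos 14: leaf 'Y' → count = 5
  pos 16: leaf 'T' → count = 6
  pos 18: leaf 'H' → count = 7
  pos 22: leaf 'N' → count = 8
  pos 24: leaf 'D' → count = 9
  pos 27: leaf 'L' → count = 10
Total leaves: 10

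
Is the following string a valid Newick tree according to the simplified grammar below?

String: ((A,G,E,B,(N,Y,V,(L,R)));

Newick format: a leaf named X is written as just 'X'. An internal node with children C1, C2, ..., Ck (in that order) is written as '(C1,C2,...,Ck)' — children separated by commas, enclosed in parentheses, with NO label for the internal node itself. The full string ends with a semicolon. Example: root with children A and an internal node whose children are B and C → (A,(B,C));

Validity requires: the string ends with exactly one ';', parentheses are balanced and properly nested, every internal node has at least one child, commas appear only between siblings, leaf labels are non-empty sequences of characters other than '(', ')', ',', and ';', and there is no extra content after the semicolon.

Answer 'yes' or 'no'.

Answer: no

Derivation:
Input: ((A,G,E,B,(N,Y,V,(L,R)));
Paren balance: 4 '(' vs 3 ')' MISMATCH
Ends with single ';': True
Full parse: FAILS (expected , or ) at pos 24)
Valid: False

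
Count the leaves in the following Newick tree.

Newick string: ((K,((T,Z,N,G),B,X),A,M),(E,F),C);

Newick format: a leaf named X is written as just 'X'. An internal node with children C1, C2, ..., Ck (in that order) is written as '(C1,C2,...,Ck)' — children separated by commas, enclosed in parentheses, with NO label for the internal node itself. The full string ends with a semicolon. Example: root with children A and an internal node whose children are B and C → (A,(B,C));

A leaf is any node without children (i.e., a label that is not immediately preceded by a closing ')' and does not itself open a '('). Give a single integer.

Newick: ((K,((T,Z,N,G),B,X),A,M),(E,F),C);
Scan left-to-right; a leaf is any maximal label run not followed by '(':
  pos 2: leaf 'K' → count = 1
  pos 6: leaf 'T' → count = 2
  pos 8: leaf 'Z' → count = 3
  pos 10: leaf 'N' → count = 4
  pos 12: leaf 'G' → count = 5
  pos 15: leaf 'B' → count = 6
  pos 17: leaf 'X' → count = 7
  pos 20: leaf 'A' → count = 8
  pos 22: leaf 'M' → count = 9
  pos 26: leaf 'E' → count = 10
  pos 28: leaf 'F' → count = 11
  pos 31: leaf 'C' → count = 12
Total leaves: 12

Answer: 12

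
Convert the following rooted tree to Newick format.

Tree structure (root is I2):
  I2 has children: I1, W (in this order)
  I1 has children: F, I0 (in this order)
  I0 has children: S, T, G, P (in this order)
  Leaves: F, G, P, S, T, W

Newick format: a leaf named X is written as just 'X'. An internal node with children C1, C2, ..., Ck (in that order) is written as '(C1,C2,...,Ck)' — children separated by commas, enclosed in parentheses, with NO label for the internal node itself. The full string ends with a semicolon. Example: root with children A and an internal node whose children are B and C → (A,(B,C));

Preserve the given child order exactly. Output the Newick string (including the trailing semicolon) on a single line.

internal I2 with children ['I1', 'W']
  internal I1 with children ['F', 'I0']
    leaf 'F' → 'F'
    internal I0 with children ['S', 'T', 'G', 'P']
      leaf 'S' → 'S'
      leaf 'T' → 'T'
      leaf 'G' → 'G'
      leaf 'P' → 'P'
    → '(S,T,G,P)'
  → '(F,(S,T,G,P))'
  leaf 'W' → 'W'
→ '((F,(S,T,G,P)),W)'
Final: ((F,(S,T,G,P)),W);

Answer: ((F,(S,T,G,P)),W);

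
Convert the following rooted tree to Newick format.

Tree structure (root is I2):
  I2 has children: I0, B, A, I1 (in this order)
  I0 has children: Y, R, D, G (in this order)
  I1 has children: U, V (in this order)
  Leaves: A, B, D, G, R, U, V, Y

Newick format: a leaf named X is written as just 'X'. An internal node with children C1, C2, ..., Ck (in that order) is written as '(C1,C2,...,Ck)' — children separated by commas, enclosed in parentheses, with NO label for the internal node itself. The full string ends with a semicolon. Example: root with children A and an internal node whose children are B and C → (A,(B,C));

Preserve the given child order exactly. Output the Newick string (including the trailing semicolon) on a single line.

internal I2 with children ['I0', 'B', 'A', 'I1']
  internal I0 with children ['Y', 'R', 'D', 'G']
    leaf 'Y' → 'Y'
    leaf 'R' → 'R'
    leaf 'D' → 'D'
    leaf 'G' → 'G'
  → '(Y,R,D,G)'
  leaf 'B' → 'B'
  leaf 'A' → 'A'
  internal I1 with children ['U', 'V']
    leaf 'U' → 'U'
    leaf 'V' → 'V'
  → '(U,V)'
→ '((Y,R,D,G),B,A,(U,V))'
Final: ((Y,R,D,G),B,A,(U,V));

Answer: ((Y,R,D,G),B,A,(U,V));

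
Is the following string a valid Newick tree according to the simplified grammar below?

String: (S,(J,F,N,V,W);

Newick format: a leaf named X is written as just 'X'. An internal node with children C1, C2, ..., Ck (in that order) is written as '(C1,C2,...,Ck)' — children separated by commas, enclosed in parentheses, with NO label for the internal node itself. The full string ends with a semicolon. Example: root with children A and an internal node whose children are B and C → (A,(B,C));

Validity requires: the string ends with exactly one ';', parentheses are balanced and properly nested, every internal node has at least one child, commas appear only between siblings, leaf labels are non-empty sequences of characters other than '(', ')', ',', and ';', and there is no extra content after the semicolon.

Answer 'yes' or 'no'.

Answer: no

Derivation:
Input: (S,(J,F,N,V,W);
Paren balance: 2 '(' vs 1 ')' MISMATCH
Ends with single ';': True
Full parse: FAILS (expected , or ) at pos 14)
Valid: False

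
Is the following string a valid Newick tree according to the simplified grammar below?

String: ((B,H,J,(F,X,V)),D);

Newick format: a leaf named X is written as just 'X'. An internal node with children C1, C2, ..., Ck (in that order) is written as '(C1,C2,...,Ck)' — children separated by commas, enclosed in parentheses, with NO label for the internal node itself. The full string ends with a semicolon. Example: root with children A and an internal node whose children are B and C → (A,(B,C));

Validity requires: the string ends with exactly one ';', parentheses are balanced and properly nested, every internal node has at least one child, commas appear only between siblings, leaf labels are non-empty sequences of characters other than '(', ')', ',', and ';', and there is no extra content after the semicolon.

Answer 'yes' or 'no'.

Answer: yes

Derivation:
Input: ((B,H,J,(F,X,V)),D);
Paren balance: 3 '(' vs 3 ')' OK
Ends with single ';': True
Full parse: OK
Valid: True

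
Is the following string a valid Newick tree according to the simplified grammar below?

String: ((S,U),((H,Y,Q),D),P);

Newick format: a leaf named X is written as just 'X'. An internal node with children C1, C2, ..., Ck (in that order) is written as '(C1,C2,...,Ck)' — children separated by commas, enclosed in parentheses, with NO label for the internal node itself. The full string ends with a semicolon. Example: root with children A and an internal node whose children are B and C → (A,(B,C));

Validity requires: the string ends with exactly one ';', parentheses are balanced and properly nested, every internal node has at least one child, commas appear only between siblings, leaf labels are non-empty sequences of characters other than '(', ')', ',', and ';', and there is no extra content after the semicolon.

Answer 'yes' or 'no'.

Answer: yes

Derivation:
Input: ((S,U),((H,Y,Q),D),P);
Paren balance: 4 '(' vs 4 ')' OK
Ends with single ';': True
Full parse: OK
Valid: True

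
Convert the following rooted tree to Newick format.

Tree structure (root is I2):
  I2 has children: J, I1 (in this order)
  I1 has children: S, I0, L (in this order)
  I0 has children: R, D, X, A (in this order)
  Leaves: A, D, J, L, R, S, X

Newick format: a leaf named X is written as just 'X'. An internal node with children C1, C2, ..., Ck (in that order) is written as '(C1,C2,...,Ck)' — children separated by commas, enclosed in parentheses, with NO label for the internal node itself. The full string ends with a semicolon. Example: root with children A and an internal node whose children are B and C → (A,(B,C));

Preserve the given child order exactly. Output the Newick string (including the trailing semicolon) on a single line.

Answer: (J,(S,(R,D,X,A),L));

Derivation:
internal I2 with children ['J', 'I1']
  leaf 'J' → 'J'
  internal I1 with children ['S', 'I0', 'L']
    leaf 'S' → 'S'
    internal I0 with children ['R', 'D', 'X', 'A']
      leaf 'R' → 'R'
      leaf 'D' → 'D'
      leaf 'X' → 'X'
      leaf 'A' → 'A'
    → '(R,D,X,A)'
    leaf 'L' → 'L'
  → '(S,(R,D,X,A),L)'
→ '(J,(S,(R,D,X,A),L))'
Final: (J,(S,(R,D,X,A),L));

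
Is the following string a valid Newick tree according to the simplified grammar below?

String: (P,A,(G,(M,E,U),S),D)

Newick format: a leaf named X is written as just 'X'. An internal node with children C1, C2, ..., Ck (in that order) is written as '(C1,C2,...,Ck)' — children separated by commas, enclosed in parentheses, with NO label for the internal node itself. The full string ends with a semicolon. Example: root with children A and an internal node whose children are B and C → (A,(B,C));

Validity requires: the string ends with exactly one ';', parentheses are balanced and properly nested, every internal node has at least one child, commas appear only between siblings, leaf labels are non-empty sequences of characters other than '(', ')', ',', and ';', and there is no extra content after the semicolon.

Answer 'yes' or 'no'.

Input: (P,A,(G,(M,E,U),S),D)
Paren balance: 3 '(' vs 3 ')' OK
Ends with single ';': False
Full parse: FAILS (must end with ;)
Valid: False

Answer: no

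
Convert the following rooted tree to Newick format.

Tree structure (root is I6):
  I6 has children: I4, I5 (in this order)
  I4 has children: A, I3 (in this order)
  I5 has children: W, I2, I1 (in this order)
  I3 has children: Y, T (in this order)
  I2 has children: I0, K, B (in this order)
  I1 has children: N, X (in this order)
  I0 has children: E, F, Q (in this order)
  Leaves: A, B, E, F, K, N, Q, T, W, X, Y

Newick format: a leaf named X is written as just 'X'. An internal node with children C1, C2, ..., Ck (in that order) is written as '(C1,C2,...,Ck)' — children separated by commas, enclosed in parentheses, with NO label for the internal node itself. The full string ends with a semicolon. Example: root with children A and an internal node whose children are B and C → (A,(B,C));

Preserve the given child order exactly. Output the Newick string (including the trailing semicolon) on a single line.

Answer: ((A,(Y,T)),(W,((E,F,Q),K,B),(N,X)));

Derivation:
internal I6 with children ['I4', 'I5']
  internal I4 with children ['A', 'I3']
    leaf 'A' → 'A'
    internal I3 with children ['Y', 'T']
      leaf 'Y' → 'Y'
      leaf 'T' → 'T'
    → '(Y,T)'
  → '(A,(Y,T))'
  internal I5 with children ['W', 'I2', 'I1']
    leaf 'W' → 'W'
    internal I2 with children ['I0', 'K', 'B']
      internal I0 with children ['E', 'F', 'Q']
        leaf 'E' → 'E'
        leaf 'F' → 'F'
        leaf 'Q' → 'Q'
      → '(E,F,Q)'
      leaf 'K' → 'K'
      leaf 'B' → 'B'
    → '((E,F,Q),K,B)'
    internal I1 with children ['N', 'X']
      leaf 'N' → 'N'
      leaf 'X' → 'X'
    → '(N,X)'
  → '(W,((E,F,Q),K,B),(N,X))'
→ '((A,(Y,T)),(W,((E,F,Q),K,B),(N,X)))'
Final: ((A,(Y,T)),(W,((E,F,Q),K,B),(N,X)));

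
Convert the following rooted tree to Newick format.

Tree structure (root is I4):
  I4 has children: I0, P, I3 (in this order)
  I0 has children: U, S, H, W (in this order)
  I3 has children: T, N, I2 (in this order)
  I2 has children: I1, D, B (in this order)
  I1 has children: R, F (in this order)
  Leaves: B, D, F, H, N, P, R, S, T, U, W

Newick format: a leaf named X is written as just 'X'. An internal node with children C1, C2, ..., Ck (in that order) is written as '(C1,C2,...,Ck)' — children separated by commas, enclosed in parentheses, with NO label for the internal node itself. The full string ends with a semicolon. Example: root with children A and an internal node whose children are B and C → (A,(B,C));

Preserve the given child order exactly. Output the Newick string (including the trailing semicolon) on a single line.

internal I4 with children ['I0', 'P', 'I3']
  internal I0 with children ['U', 'S', 'H', 'W']
    leaf 'U' → 'U'
    leaf 'S' → 'S'
    leaf 'H' → 'H'
    leaf 'W' → 'W'
  → '(U,S,H,W)'
  leaf 'P' → 'P'
  internal I3 with children ['T', 'N', 'I2']
    leaf 'T' → 'T'
    leaf 'N' → 'N'
    internal I2 with children ['I1', 'D', 'B']
      internal I1 with children ['R', 'F']
        leaf 'R' → 'R'
        leaf 'F' → 'F'
      → '(R,F)'
      leaf 'D' → 'D'
      leaf 'B' → 'B'
    → '((R,F),D,B)'
  → '(T,N,((R,F),D,B))'
→ '((U,S,H,W),P,(T,N,((R,F),D,B)))'
Final: ((U,S,H,W),P,(T,N,((R,F),D,B)));

Answer: ((U,S,H,W),P,(T,N,((R,F),D,B)));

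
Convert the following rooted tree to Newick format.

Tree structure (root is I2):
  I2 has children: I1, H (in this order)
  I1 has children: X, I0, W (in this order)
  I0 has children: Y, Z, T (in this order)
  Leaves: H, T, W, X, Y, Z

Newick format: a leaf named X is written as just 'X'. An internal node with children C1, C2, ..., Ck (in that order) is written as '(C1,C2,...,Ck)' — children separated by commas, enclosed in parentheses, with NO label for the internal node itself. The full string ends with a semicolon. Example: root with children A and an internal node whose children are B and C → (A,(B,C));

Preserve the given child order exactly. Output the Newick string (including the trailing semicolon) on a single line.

Answer: ((X,(Y,Z,T),W),H);

Derivation:
internal I2 with children ['I1', 'H']
  internal I1 with children ['X', 'I0', 'W']
    leaf 'X' → 'X'
    internal I0 with children ['Y', 'Z', 'T']
      leaf 'Y' → 'Y'
      leaf 'Z' → 'Z'
      leaf 'T' → 'T'
    → '(Y,Z,T)'
    leaf 'W' → 'W'
  → '(X,(Y,Z,T),W)'
  leaf 'H' → 'H'
→ '((X,(Y,Z,T),W),H)'
Final: ((X,(Y,Z,T),W),H);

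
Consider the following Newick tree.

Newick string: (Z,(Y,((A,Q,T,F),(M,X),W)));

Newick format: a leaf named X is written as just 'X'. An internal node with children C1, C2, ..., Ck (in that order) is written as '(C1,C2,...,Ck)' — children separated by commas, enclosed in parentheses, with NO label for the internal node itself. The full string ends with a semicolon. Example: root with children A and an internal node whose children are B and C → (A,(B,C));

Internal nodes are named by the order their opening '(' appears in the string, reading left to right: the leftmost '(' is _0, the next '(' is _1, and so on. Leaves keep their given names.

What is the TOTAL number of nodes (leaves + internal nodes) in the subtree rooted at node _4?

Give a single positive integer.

Newick: (Z,(Y,((A,Q,T,F),(M,X),W)));
Locate _4: it is the '(' at position 17 (the 5th '(' reading left to right).
Query: subtree rooted at _4
_4: subtree_size = 1 + 2
  M: subtree_size = 1 + 0
  X: subtree_size = 1 + 0
Total subtree size of _4: 3

Answer: 3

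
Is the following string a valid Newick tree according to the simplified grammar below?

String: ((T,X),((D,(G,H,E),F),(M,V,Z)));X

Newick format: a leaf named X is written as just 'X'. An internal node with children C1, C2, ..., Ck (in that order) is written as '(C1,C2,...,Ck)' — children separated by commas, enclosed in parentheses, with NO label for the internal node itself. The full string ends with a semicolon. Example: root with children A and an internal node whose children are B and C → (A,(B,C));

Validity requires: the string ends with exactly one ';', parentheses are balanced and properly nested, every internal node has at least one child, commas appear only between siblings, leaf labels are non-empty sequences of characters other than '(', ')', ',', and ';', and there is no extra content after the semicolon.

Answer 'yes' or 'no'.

Input: ((T,X),((D,(G,H,E),F),(M,V,Z)));X
Paren balance: 6 '(' vs 6 ')' OK
Ends with single ';': False
Full parse: FAILS (must end with ;)
Valid: False

Answer: no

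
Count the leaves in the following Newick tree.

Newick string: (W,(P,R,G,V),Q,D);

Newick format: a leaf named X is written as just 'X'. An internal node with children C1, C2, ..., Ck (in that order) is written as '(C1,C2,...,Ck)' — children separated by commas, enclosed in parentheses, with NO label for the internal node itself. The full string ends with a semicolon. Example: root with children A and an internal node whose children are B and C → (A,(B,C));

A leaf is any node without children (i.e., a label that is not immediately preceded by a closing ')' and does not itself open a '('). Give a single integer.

Answer: 7

Derivation:
Newick: (W,(P,R,G,V),Q,D);
Scan left-to-right; a leaf is any maximal label run not followed by '(':
  pos 1: leaf 'W' → count = 1
  pos 4: leaf 'P' → count = 2
  pos 6: leaf 'R' → count = 3
  pos 8: leaf 'G' → count = 4
  pos 10: leaf 'V' → count = 5
  pos 13: leaf 'Q' → count = 6
  pos 15: leaf 'D' → count = 7
Total leaves: 7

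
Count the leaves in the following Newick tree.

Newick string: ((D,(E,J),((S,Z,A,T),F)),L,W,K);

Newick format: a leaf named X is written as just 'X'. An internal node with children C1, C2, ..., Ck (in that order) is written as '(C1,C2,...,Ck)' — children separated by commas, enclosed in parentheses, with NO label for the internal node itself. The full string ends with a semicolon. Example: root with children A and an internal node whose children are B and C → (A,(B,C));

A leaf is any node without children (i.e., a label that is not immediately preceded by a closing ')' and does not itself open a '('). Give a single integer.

Answer: 11

Derivation:
Newick: ((D,(E,J),((S,Z,A,T),F)),L,W,K);
Scan left-to-right; a leaf is any maximal label run not followed by '(':
  pos 2: leaf 'D' → count = 1
  pos 5: leaf 'E' → count = 2
  pos 7: leaf 'J' → count = 3
  pos 12: leaf 'S' → count = 4
  pos 14: leaf 'Z' → count = 5
  pos 16: leaf 'A' → count = 6
  pos 18: leaf 'T' → count = 7
  pos 21: leaf 'F' → count = 8
  pos 25: leaf 'L' → count = 9
  pos 27: leaf 'W' → count = 10
  pos 29: leaf 'K' → count = 11
Total leaves: 11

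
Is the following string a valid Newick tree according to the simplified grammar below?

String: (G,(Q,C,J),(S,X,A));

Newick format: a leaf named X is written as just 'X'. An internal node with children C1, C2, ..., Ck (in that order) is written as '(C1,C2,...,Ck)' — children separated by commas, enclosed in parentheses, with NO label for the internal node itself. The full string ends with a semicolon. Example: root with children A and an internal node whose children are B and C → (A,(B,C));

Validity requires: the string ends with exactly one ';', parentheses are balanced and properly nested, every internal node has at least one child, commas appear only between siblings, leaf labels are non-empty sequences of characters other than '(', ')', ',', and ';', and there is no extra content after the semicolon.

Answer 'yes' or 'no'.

Answer: yes

Derivation:
Input: (G,(Q,C,J),(S,X,A));
Paren balance: 3 '(' vs 3 ')' OK
Ends with single ';': True
Full parse: OK
Valid: True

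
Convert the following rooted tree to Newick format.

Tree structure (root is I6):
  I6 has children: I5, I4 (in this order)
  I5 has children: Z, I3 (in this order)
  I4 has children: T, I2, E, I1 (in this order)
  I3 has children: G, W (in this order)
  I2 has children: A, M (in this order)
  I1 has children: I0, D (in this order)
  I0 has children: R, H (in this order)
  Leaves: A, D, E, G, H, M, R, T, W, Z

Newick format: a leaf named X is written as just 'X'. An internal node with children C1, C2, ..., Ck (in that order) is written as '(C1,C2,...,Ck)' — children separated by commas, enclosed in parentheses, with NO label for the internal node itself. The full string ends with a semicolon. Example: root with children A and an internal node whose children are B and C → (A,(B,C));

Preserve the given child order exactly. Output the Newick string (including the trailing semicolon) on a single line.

internal I6 with children ['I5', 'I4']
  internal I5 with children ['Z', 'I3']
    leaf 'Z' → 'Z'
    internal I3 with children ['G', 'W']
      leaf 'G' → 'G'
      leaf 'W' → 'W'
    → '(G,W)'
  → '(Z,(G,W))'
  internal I4 with children ['T', 'I2', 'E', 'I1']
    leaf 'T' → 'T'
    internal I2 with children ['A', 'M']
      leaf 'A' → 'A'
      leaf 'M' → 'M'
    → '(A,M)'
    leaf 'E' → 'E'
    internal I1 with children ['I0', 'D']
      internal I0 with children ['R', 'H']
        leaf 'R' → 'R'
        leaf 'H' → 'H'
      → '(R,H)'
      leaf 'D' → 'D'
    → '((R,H),D)'
  → '(T,(A,M),E,((R,H),D))'
→ '((Z,(G,W)),(T,(A,M),E,((R,H),D)))'
Final: ((Z,(G,W)),(T,(A,M),E,((R,H),D)));

Answer: ((Z,(G,W)),(T,(A,M),E,((R,H),D)));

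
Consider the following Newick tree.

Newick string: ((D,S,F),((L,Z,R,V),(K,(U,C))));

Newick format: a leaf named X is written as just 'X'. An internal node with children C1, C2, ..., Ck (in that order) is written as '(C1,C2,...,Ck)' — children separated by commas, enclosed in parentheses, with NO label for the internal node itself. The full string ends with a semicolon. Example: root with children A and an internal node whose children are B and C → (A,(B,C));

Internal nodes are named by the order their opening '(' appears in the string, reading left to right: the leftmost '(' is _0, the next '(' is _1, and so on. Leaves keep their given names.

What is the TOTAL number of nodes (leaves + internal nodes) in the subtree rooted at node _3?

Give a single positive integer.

Newick: ((D,S,F),((L,Z,R,V),(K,(U,C))));
Locate _3: it is the '(' at position 10 (the 4th '(' reading left to right).
Query: subtree rooted at _3
_3: subtree_size = 1 + 4
  L: subtree_size = 1 + 0
  Z: subtree_size = 1 + 0
  R: subtree_size = 1 + 0
  V: subtree_size = 1 + 0
Total subtree size of _3: 5

Answer: 5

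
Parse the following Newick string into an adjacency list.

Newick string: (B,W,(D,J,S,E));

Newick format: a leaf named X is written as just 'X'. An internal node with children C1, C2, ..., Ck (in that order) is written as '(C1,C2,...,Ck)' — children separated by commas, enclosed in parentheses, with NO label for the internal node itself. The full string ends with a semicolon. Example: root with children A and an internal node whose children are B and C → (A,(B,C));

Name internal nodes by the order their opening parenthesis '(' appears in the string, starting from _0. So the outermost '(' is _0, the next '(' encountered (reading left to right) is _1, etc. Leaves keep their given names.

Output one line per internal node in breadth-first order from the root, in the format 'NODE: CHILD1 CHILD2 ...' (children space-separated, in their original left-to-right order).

Answer: _0: B W _1
_1: D J S E

Derivation:
Input: (B,W,(D,J,S,E));
Scanning left-to-right, naming '(' by encounter order:
  pos 0: '(' -> open internal node _0 (depth 1)
  pos 5: '(' -> open internal node _1 (depth 2)
  pos 13: ')' -> close internal node _1 (now at depth 1)
  pos 14: ')' -> close internal node _0 (now at depth 0)
Total internal nodes: 2
BFS adjacency from root:
  _0: B W _1
  _1: D J S E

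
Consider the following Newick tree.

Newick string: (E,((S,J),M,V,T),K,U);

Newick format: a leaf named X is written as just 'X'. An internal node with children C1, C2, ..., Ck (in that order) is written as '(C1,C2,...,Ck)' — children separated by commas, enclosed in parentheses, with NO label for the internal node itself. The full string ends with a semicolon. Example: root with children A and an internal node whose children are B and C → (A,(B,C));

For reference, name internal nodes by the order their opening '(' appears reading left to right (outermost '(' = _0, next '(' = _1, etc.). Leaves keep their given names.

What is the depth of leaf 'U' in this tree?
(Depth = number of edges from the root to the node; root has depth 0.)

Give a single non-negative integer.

Newick: (E,((S,J),M,V,T),K,U);
Naming internals by '(' encounter order: outermost '(' = _0, next = _1, ...
Query node: U
Path from root: _0 -> U
Depth of U: 1 (number of edges from root)

Answer: 1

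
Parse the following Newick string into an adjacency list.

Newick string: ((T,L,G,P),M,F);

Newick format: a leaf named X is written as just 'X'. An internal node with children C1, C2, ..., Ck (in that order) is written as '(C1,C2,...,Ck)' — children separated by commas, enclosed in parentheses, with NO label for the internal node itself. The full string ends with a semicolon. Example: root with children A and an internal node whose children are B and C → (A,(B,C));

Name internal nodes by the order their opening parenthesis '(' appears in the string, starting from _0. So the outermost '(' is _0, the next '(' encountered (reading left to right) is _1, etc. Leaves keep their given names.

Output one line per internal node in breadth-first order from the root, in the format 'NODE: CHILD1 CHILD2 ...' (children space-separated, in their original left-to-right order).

Input: ((T,L,G,P),M,F);
Scanning left-to-right, naming '(' by encounter order:
  pos 0: '(' -> open internal node _0 (depth 1)
  pos 1: '(' -> open internal node _1 (depth 2)
  pos 9: ')' -> close internal node _1 (now at depth 1)
  pos 14: ')' -> close internal node _0 (now at depth 0)
Total internal nodes: 2
BFS adjacency from root:
  _0: _1 M F
  _1: T L G P

Answer: _0: _1 M F
_1: T L G P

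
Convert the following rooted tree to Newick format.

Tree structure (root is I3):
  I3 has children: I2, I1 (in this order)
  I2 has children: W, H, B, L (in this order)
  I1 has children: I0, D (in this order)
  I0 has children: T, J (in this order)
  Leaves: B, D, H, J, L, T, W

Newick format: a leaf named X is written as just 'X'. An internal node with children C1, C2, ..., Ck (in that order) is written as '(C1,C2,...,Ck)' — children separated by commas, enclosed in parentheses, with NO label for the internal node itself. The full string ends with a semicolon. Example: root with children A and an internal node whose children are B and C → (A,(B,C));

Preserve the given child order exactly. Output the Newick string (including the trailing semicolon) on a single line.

internal I3 with children ['I2', 'I1']
  internal I2 with children ['W', 'H', 'B', 'L']
    leaf 'W' → 'W'
    leaf 'H' → 'H'
    leaf 'B' → 'B'
    leaf 'L' → 'L'
  → '(W,H,B,L)'
  internal I1 with children ['I0', 'D']
    internal I0 with children ['T', 'J']
      leaf 'T' → 'T'
      leaf 'J' → 'J'
    → '(T,J)'
    leaf 'D' → 'D'
  → '((T,J),D)'
→ '((W,H,B,L),((T,J),D))'
Final: ((W,H,B,L),((T,J),D));

Answer: ((W,H,B,L),((T,J),D));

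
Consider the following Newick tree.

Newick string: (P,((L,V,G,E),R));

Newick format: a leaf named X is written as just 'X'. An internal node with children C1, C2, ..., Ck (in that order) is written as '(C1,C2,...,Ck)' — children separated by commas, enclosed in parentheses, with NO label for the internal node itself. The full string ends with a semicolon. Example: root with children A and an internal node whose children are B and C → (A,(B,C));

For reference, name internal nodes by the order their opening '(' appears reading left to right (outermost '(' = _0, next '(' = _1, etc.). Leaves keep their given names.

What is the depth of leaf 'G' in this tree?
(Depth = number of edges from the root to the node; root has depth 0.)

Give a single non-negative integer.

Answer: 3

Derivation:
Newick: (P,((L,V,G,E),R));
Naming internals by '(' encounter order: outermost '(' = _0, next = _1, ...
Query node: G
Path from root: _0 -> _1 -> _2 -> G
Depth of G: 3 (number of edges from root)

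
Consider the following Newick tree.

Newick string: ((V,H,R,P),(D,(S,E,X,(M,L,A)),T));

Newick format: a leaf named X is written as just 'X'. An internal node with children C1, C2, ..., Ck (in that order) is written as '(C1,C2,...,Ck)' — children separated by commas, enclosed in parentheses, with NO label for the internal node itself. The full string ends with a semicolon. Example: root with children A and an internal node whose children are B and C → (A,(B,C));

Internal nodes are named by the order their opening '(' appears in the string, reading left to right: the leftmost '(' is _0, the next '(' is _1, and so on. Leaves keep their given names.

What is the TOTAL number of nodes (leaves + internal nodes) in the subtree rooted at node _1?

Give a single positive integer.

Answer: 5

Derivation:
Newick: ((V,H,R,P),(D,(S,E,X,(M,L,A)),T));
Locate _1: it is the '(' at position 1 (the 2nd '(' reading left to right).
Query: subtree rooted at _1
_1: subtree_size = 1 + 4
  V: subtree_size = 1 + 0
  H: subtree_size = 1 + 0
  R: subtree_size = 1 + 0
  P: subtree_size = 1 + 0
Total subtree size of _1: 5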